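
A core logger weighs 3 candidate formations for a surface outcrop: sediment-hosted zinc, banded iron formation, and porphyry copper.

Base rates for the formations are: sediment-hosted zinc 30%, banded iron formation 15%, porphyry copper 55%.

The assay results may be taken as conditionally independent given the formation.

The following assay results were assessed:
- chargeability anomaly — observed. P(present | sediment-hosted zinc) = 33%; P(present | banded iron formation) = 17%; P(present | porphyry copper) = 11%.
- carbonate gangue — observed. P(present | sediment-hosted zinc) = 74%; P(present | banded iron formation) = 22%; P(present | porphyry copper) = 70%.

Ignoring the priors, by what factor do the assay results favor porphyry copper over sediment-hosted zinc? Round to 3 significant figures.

0.315

The Bayes factor is the ratio of the joint likelihoods of the assay result pattern under the two hypotheses.
  porphyry copper: 0.11 × 0.70 = 0.077
  sediment-hosted zinc: 0.33 × 0.74 = 0.2442
Bayes factor = 0.077 / 0.2442 ≈ 0.315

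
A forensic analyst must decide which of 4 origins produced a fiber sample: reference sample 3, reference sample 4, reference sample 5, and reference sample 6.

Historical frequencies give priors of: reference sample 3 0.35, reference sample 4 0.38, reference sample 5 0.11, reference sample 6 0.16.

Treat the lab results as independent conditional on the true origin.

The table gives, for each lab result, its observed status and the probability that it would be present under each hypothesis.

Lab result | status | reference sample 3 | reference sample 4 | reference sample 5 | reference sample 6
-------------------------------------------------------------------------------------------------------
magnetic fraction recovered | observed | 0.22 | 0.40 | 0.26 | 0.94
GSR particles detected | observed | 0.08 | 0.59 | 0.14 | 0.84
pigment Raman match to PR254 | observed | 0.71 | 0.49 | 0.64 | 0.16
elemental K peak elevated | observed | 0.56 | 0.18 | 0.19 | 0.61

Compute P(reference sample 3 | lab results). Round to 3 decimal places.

0.106

By Bayes' rule with conditional independence, the unnormalized weight for each hypothesis is prior × ∏ likelihoods:
  reference sample 3: 0.35 × 0.22 × 0.08 × 0.71 × 0.56 = 0.0024492
  reference sample 4: 0.38 × 0.40 × 0.59 × 0.49 × 0.18 = 0.0079098
  reference sample 5: 0.11 × 0.26 × 0.14 × 0.64 × 0.19 = 0.00048689
  reference sample 6: 0.16 × 0.94 × 0.84 × 0.16 × 0.61 = 0.01233
The unnormalized weights sum to 0.023176.
P(reference sample 3 | evidence) = 0.0024492 / 0.023176 ≈ 0.106.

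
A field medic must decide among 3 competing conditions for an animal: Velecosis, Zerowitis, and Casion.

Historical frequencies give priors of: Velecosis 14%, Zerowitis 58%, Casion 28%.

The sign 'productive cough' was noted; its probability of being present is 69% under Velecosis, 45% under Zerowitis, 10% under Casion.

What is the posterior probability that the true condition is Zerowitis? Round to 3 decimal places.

Multiply each prior by the likelihood of the sign:
  Velecosis: 0.14 × 0.69 = 0.0966
  Zerowitis: 0.58 × 0.45 = 0.261
  Casion: 0.28 × 0.10 = 0.028
Normalizing constant Z = 0.0966 + 0.261 + 0.028 = 0.3856.
P(Zerowitis | evidence) = 0.261 / 0.3856 ≈ 0.677.

0.677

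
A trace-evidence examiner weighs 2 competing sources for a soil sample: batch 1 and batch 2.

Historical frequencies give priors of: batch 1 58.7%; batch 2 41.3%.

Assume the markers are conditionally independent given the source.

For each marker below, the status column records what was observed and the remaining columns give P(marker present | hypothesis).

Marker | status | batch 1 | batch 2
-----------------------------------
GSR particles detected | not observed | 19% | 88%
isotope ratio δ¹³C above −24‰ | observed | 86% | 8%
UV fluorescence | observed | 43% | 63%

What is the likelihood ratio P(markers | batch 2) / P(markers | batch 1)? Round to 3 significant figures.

0.0202

The Bayes factor is the ratio of the joint likelihoods of the marker pattern under the two hypotheses (using 1 − P(present | H) for each absent marker).
  batch 2: (1 − 0.88) × 0.08 × 0.63 = 0.006048
  batch 1: (1 − 0.19) × 0.86 × 0.43 = 0.29954
Bayes factor = 0.006048 / 0.29954 ≈ 0.0202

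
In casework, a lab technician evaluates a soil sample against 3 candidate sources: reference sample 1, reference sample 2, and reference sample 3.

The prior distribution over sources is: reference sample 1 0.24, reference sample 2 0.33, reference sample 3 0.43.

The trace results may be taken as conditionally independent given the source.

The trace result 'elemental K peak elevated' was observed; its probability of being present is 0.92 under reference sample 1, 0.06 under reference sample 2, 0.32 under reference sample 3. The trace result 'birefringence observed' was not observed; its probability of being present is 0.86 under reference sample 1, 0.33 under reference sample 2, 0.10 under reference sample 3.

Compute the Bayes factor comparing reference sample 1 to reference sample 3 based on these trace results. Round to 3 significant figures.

Joint likelihood of the trace result pattern under each hypothesis (using 1 − P(present | H) for each absent trace result):
  reference sample 1: 0.92 × (1 − 0.86) = 0.1288
  reference sample 3: 0.32 × (1 − 0.10) = 0.288
Bayes factor = 0.1288 / 0.288 ≈ 0.447

0.447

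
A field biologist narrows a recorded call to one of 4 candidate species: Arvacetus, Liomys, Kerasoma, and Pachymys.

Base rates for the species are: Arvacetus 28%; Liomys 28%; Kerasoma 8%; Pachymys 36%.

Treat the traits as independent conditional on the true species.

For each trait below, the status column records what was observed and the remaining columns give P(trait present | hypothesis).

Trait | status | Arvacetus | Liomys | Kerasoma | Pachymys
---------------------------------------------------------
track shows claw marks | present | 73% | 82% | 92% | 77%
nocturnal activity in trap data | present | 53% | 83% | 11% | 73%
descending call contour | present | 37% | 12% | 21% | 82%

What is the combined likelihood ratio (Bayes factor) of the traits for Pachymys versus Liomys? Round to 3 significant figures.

Take the product of per-trait likelihoods under each hypothesis, then divide.
  Pachymys: 0.77 × 0.73 × 0.82 = 0.46092
  Liomys: 0.82 × 0.83 × 0.12 = 0.081672
Bayes factor = 0.46092 / 0.081672 ≈ 5.64

5.64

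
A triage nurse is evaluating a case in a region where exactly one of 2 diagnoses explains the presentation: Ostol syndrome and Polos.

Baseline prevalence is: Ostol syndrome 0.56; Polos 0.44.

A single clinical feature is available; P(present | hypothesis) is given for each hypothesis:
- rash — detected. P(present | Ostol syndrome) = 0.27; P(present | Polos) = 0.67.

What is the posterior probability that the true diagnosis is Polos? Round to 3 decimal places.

Multiply each prior by the likelihood of the clinical feature:
  Ostol syndrome: 0.56 × 0.27 = 0.1512
  Polos: 0.44 × 0.67 = 0.2948
The unnormalized weights sum to 0.446.
P(Polos | evidence) = 0.2948 / 0.446 ≈ 0.661.

0.661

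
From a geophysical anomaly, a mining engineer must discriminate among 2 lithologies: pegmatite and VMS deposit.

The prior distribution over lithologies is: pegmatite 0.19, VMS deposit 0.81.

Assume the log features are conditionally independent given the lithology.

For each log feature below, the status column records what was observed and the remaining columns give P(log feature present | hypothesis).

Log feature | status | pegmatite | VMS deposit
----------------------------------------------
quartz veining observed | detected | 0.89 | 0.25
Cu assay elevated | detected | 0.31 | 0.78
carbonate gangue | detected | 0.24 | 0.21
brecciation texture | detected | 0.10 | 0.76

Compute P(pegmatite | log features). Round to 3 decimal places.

0.048

For each hypothesis, the unnormalized posterior weight is prior × product of the log feature likelihoods:
  pegmatite: 0.19 × 0.89 × 0.31 × 0.24 × 0.10 = 0.0012581
  VMS deposit: 0.81 × 0.25 × 0.78 × 0.21 × 0.76 = 0.025209
Normalizing constant Z = 0.0012581 + 0.025209 = 0.026467.
P(pegmatite | evidence) = 0.0012581 / 0.026467 ≈ 0.048.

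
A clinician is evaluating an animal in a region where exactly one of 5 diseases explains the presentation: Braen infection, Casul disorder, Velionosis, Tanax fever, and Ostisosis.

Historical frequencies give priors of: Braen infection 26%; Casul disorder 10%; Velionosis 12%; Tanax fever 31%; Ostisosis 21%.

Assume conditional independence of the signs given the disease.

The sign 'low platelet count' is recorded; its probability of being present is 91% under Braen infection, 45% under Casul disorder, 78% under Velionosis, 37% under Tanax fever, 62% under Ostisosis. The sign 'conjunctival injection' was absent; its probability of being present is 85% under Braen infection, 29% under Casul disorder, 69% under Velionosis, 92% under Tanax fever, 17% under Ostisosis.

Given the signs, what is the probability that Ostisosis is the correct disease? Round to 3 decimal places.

For each hypothesis, the unnormalized posterior weight is prior × product of the sign likelihoods (using 1 − P(present | H) for each absent sign):
  Braen infection: 0.26 × 0.91 × (1 − 0.85) = 0.03549
  Casul disorder: 0.10 × 0.45 × (1 − 0.29) = 0.03195
  Velionosis: 0.12 × 0.78 × (1 − 0.69) = 0.029016
  Tanax fever: 0.31 × 0.37 × (1 − 0.92) = 0.009176
  Ostisosis: 0.21 × 0.62 × (1 − 0.17) = 0.10807
Normalizing constant Z = 0.03549 + 0.03195 + 0.029016 + 0.009176 + 0.10807 = 0.2137.
P(Ostisosis | evidence) = 0.10807 / 0.2137 ≈ 0.506.

0.506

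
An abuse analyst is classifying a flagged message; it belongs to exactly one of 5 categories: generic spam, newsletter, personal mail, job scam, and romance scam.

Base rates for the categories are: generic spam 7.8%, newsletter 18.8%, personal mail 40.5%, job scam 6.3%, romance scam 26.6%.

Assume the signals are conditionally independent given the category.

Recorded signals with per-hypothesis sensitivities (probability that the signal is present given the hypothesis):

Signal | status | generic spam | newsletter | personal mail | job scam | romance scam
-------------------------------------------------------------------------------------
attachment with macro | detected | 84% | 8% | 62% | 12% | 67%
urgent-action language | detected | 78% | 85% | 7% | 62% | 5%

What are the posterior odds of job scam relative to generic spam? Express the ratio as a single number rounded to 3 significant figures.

Posterior odds equal prior odds times the likelihood ratio; only the two competing hypotheses matter.
  job scam: 0.063 × 0.12 × 0.62 = 0.0046872
  generic spam: 0.078 × 0.84 × 0.78 = 0.051106
Odds(job scam : generic spam) = 0.0046872 / 0.051106 ≈ 0.0917.

0.0917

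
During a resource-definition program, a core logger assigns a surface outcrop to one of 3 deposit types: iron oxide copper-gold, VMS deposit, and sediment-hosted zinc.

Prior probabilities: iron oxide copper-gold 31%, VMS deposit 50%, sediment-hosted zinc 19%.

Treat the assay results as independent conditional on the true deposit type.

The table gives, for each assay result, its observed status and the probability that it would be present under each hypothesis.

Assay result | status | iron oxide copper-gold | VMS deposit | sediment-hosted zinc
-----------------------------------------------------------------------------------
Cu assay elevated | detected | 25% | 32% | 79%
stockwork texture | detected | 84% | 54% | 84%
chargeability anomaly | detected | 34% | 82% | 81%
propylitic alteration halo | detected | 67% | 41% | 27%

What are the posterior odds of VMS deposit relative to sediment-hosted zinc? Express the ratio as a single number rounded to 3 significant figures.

1.05

Unnormalized posterior weight (prior times the assay result likelihoods) for each of the two hypotheses:
  VMS deposit: 0.50 × 0.32 × 0.54 × 0.82 × 0.41 = 0.029048
  sediment-hosted zinc: 0.19 × 0.79 × 0.84 × 0.81 × 0.27 = 0.027575
Posterior odds = 0.029048 / 0.027575 ≈ 1.05.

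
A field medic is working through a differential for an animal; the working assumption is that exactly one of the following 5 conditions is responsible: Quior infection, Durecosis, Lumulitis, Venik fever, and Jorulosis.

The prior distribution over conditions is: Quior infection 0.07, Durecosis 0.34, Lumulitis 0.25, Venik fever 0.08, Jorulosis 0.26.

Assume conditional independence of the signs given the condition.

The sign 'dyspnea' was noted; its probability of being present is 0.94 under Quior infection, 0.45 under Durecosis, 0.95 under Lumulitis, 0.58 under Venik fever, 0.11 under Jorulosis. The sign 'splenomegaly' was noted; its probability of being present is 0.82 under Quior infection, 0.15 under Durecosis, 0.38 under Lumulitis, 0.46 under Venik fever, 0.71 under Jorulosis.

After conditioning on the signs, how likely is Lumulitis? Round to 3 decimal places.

For each hypothesis, the unnormalized posterior weight is prior × product of the sign likelihoods:
  Quior infection: 0.07 × 0.94 × 0.82 = 0.053956
  Durecosis: 0.34 × 0.45 × 0.15 = 0.02295
  Lumulitis: 0.25 × 0.95 × 0.38 = 0.09025
  Venik fever: 0.08 × 0.58 × 0.46 = 0.021344
  Jorulosis: 0.26 × 0.11 × 0.71 = 0.020306
Marginal likelihood of the evidence = 0.20881.
P(Lumulitis | evidence) = 0.09025 / 0.20881 ≈ 0.432.

0.432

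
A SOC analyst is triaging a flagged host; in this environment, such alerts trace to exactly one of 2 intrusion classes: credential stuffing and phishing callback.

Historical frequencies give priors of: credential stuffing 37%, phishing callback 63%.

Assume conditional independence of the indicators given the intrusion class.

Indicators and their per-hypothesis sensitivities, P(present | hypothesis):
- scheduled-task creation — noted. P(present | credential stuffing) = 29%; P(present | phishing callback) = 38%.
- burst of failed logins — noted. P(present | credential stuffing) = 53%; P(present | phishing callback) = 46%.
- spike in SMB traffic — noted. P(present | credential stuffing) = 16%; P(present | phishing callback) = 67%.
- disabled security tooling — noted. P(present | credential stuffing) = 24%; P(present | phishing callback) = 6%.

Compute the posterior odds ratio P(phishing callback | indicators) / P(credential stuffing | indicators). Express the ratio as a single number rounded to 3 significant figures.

Posterior odds equal prior odds times the likelihood ratio; only the two competing hypotheses matter.
  phishing callback: 0.63 × 0.38 × 0.46 × 0.67 × 0.06 = 0.004427
  credential stuffing: 0.37 × 0.29 × 0.53 × 0.16 × 0.24 = 0.0021838
Posterior odds = 0.004427 / 0.0021838 ≈ 2.03.

2.03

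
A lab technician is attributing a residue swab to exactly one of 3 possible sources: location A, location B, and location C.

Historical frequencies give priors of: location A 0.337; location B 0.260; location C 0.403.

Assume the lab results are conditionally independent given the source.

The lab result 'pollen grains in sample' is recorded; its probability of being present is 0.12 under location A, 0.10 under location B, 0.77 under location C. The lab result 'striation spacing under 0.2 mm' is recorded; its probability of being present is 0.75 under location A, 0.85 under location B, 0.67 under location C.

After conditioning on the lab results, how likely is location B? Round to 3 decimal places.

Multiply each prior by the joint likelihood of the lab result pattern:
  location A: 0.337 × 0.12 × 0.75 = 0.03033
  location B: 0.260 × 0.10 × 0.85 = 0.0221
  location C: 0.403 × 0.77 × 0.67 = 0.20791
The unnormalized weights sum to 0.26034.
P(location B | evidence) = 0.0221 / 0.26034 ≈ 0.085.

0.085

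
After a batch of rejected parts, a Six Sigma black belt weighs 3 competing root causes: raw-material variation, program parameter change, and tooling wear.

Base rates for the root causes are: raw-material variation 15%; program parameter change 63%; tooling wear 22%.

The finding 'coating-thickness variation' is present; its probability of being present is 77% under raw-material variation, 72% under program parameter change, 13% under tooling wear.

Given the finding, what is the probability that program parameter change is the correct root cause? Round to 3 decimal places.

Multiply each prior by the likelihood of the finding:
  raw-material variation: 0.15 × 0.77 = 0.1155
  program parameter change: 0.63 × 0.72 = 0.4536
  tooling wear: 0.22 × 0.13 = 0.0286
The unnormalized weights sum to 0.5977.
P(program parameter change | evidence) = 0.4536 / 0.5977 ≈ 0.759.

0.759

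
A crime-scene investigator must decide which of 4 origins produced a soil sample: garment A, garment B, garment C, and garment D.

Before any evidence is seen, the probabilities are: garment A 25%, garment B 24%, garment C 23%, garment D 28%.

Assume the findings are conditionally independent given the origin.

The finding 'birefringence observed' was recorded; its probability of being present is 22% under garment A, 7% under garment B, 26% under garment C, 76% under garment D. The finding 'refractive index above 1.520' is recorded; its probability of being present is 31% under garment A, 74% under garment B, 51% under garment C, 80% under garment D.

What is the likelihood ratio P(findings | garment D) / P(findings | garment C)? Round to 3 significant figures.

Joint likelihood of the evidence pattern under each hypothesis:
  garment D: 0.76 × 0.80 = 0.608
  garment C: 0.26 × 0.51 = 0.1326
Bayes factor = 0.608 / 0.1326 ≈ 4.59

4.59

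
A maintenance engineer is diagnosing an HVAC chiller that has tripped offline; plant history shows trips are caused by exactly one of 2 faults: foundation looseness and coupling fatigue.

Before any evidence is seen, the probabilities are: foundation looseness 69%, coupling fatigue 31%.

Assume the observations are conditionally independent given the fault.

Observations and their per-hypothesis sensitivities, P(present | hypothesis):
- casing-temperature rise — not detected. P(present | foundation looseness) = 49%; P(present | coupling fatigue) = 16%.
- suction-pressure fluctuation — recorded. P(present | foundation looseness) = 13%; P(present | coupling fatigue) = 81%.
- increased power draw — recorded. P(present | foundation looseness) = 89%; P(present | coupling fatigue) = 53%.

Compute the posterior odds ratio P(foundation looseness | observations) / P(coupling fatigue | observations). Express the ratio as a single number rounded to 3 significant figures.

Posterior odds equal prior odds times the likelihood ratio; only the two competing hypotheses matter (using 1 − P(present | H) for each absent observation).
  foundation looseness: 0.69 × (1 − 0.49) × 0.13 × 0.89 = 0.040715
  coupling fatigue: 0.31 × (1 − 0.16) × 0.81 × 0.53 = 0.11179
Posterior odds = 0.040715 / 0.11179 ≈ 0.364.

0.364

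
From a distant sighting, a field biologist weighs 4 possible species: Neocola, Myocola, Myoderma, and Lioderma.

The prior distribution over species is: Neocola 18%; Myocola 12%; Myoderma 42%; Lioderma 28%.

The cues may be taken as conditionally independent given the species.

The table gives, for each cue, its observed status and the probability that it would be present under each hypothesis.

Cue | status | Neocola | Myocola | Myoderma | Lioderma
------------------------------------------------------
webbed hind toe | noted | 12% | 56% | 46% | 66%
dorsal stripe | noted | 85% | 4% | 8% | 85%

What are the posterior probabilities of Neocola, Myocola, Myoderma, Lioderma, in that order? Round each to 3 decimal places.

Multiply each prior by the joint likelihood of the cue pattern:
  Neocola: 0.18 × 0.12 × 0.85 = 0.01836
  Myocola: 0.12 × 0.56 × 0.04 = 0.002688
  Myoderma: 0.42 × 0.46 × 0.08 = 0.015456
  Lioderma: 0.28 × 0.66 × 0.85 = 0.15708
Marginal likelihood of the evidence = 0.19358.
P(Neocola | evidence) = 0.01836 / 0.19358 ≈ 0.095
P(Myocola | evidence) = 0.002688 / 0.19358 ≈ 0.014
P(Myoderma | evidence) = 0.015456 / 0.19358 ≈ 0.080
P(Lioderma | evidence) = 0.15708 / 0.19358 ≈ 0.811

0.095, 0.014, 0.080, 0.811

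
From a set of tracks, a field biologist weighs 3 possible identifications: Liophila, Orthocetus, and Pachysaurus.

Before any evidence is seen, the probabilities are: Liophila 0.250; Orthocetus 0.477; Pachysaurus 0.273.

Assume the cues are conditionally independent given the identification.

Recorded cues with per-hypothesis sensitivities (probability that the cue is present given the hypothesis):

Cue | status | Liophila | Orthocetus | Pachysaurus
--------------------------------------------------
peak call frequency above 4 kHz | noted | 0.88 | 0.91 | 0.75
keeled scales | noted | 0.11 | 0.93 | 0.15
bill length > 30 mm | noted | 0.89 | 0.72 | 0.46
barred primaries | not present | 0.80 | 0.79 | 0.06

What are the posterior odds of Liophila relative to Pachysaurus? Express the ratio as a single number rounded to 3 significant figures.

Unnormalized posterior weight (prior times the cue likelihoods) for each of the two hypotheses (using 1 − P(present | H) for each absent cue):
  Liophila: 0.250 × 0.88 × 0.11 × 0.89 × (1 − 0.80) = 0.0043076
  Pachysaurus: 0.273 × 0.75 × 0.15 × 0.46 × (1 − 0.06) = 0.01328
Odds(Liophila : Pachysaurus) = 0.0043076 / 0.01328 ≈ 0.324.

0.324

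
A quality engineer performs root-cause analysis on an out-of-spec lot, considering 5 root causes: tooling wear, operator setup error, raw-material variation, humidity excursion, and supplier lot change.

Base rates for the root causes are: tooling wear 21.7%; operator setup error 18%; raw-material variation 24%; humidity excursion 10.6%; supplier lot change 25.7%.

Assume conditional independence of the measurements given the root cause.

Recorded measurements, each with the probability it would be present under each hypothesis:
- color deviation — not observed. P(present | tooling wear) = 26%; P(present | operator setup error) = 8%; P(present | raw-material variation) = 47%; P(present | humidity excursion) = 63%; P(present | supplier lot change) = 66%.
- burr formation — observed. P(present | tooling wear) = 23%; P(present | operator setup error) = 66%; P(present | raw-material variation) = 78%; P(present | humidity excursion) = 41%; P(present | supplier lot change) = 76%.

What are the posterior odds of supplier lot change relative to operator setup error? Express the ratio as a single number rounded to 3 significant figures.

The normalizing constant cancels in an odds ratio, so compute prior × likelihood for the two hypotheses only (using 1 − P(present | H) for each absent measurement):
  supplier lot change: 0.257 × (1 − 0.66) × 0.76 = 0.066409
  operator setup error: 0.180 × (1 − 0.08) × 0.66 = 0.1093
Posterior odds = 0.066409 / 0.1093 ≈ 0.608.

0.608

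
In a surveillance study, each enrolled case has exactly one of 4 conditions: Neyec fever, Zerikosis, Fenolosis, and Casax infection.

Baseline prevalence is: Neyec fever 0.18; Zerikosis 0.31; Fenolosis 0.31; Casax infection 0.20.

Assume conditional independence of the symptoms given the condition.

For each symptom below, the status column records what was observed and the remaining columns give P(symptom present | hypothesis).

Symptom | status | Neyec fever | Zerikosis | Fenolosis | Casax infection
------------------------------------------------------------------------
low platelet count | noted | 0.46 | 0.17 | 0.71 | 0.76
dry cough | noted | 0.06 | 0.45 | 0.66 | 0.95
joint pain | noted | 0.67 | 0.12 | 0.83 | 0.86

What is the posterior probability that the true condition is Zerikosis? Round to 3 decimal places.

0.011

By Bayes' rule with conditional independence, the unnormalized weight for each hypothesis is prior × ∏ likelihoods:
  Neyec fever: 0.18 × 0.46 × 0.06 × 0.67 = 0.0033286
  Zerikosis: 0.31 × 0.17 × 0.45 × 0.12 = 0.0028458
  Fenolosis: 0.31 × 0.71 × 0.66 × 0.83 = 0.12057
  Casax infection: 0.20 × 0.76 × 0.95 × 0.86 = 0.12418
Marginal likelihood of the evidence = 0.25093.
P(Zerikosis | evidence) = 0.0028458 / 0.25093 ≈ 0.011.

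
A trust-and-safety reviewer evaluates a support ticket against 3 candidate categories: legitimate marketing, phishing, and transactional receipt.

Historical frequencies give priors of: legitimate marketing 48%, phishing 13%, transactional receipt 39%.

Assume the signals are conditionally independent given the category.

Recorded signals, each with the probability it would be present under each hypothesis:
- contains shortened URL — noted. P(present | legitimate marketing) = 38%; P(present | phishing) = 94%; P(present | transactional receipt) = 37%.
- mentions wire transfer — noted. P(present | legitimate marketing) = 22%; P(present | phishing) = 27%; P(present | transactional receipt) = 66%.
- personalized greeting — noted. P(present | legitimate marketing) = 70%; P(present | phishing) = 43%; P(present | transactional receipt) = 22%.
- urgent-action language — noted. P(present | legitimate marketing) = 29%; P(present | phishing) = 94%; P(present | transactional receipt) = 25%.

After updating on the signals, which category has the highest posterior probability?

phishing

Multiply each prior by the joint likelihood of the signal pattern:
  legitimate marketing: 0.48 × 0.38 × 0.22 × 0.70 × 0.29 = 0.008146
  phishing: 0.13 × 0.94 × 0.27 × 0.43 × 0.94 = 0.013336
  transactional receipt: 0.39 × 0.37 × 0.66 × 0.22 × 0.25 = 0.0052381
The unnormalized weights sum to 0.02672.
P(legitimate marketing | evidence) ≈ 0.008146 / 0.02672 ≈ 0.305
P(phishing | evidence) ≈ 0.013336 / 0.02672 ≈ 0.499
P(transactional receipt | evidence) ≈ 0.0052381 / 0.02672 ≈ 0.196
The largest is 0.499, so phishing is most probable.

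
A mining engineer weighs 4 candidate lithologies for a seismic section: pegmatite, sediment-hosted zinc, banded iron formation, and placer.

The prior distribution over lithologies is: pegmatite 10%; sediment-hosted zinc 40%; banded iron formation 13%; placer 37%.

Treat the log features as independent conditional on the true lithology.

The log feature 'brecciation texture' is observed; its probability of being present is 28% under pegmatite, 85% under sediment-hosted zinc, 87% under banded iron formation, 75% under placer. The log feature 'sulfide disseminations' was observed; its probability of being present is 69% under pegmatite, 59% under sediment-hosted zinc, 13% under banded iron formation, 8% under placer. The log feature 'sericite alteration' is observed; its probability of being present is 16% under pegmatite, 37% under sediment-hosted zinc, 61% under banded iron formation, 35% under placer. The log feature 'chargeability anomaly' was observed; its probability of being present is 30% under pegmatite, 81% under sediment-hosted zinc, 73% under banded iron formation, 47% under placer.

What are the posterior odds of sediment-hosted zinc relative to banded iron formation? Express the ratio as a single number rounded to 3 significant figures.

The normalizing constant cancels in an odds ratio, so compute prior × likelihood for the two hypotheses only:
  sediment-hosted zinc: 0.40 × 0.85 × 0.59 × 0.37 × 0.81 = 0.06012
  banded iron formation: 0.13 × 0.87 × 0.13 × 0.61 × 0.73 = 0.0065472
Posterior odds = 0.06012 / 0.0065472 ≈ 9.18.

9.18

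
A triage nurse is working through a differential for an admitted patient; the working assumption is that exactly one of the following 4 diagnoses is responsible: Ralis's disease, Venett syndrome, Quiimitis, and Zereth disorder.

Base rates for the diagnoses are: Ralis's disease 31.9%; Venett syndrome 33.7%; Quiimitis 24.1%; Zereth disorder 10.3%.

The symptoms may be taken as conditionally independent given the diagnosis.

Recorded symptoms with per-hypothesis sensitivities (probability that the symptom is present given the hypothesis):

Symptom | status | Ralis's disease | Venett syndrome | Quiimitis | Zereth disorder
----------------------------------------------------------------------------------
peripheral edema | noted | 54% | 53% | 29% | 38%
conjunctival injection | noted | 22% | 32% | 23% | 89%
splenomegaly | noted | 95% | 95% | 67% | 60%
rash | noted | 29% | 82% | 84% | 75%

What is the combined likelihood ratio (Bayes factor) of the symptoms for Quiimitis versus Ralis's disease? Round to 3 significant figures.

Joint likelihood of the symptom pattern under each hypothesis:
  Quiimitis: 0.29 × 0.23 × 0.67 × 0.84 = 0.037539
  Ralis's disease: 0.54 × 0.22 × 0.95 × 0.29 = 0.032729
Bayes factor = 0.037539 / 0.032729 ≈ 1.15

1.15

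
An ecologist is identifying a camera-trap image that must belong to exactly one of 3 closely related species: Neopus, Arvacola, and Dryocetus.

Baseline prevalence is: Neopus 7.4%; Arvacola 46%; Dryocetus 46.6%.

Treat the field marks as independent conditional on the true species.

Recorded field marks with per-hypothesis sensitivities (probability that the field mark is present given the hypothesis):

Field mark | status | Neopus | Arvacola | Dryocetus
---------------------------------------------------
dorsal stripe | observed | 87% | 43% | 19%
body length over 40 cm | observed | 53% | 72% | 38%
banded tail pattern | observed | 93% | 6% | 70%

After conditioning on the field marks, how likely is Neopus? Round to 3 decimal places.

Multiply each prior by the joint likelihood of the field mark pattern:
  Neopus: 0.074 × 0.87 × 0.53 × 0.93 = 0.031733
  Arvacola: 0.460 × 0.43 × 0.72 × 0.06 = 0.008545
  Dryocetus: 0.466 × 0.19 × 0.38 × 0.70 = 0.023552
Marginal likelihood of the evidence = 0.06383.
P(Neopus | evidence) = 0.031733 / 0.06383 ≈ 0.497.

0.497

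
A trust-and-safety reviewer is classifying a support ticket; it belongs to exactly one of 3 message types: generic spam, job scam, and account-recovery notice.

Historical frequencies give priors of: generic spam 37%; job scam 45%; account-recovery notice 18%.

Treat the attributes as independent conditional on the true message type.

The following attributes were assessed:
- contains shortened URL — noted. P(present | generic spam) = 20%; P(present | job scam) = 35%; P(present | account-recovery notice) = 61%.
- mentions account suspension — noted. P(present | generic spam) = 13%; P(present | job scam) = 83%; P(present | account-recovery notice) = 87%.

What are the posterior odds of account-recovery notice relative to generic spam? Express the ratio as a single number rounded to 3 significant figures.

The normalizing constant cancels in an odds ratio, so compute prior × likelihood for the two hypotheses only:
  account-recovery notice: 0.18 × 0.61 × 0.87 = 0.095526
  generic spam: 0.37 × 0.20 × 0.13 = 0.00962
Odds(account-recovery notice : generic spam) = 0.095526 / 0.00962 ≈ 9.93.

9.93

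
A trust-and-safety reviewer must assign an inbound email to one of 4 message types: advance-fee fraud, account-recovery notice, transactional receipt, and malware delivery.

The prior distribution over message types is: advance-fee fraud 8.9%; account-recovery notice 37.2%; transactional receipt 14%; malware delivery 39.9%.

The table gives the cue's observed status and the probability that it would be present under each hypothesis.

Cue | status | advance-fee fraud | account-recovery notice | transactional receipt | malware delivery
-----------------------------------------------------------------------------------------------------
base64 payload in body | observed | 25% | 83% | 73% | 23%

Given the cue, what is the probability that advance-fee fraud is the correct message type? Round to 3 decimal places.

For each hypothesis, the unnormalized posterior weight is prior × likelihood:
  advance-fee fraud: 0.089 × 0.25 = 0.02225
  account-recovery notice: 0.372 × 0.83 = 0.30876
  transactional receipt: 0.140 × 0.73 = 0.1022
  malware delivery: 0.399 × 0.23 = 0.09177
The unnormalized weights sum to 0.52498.
P(advance-fee fraud | evidence) = 0.02225 / 0.52498 ≈ 0.042.

0.042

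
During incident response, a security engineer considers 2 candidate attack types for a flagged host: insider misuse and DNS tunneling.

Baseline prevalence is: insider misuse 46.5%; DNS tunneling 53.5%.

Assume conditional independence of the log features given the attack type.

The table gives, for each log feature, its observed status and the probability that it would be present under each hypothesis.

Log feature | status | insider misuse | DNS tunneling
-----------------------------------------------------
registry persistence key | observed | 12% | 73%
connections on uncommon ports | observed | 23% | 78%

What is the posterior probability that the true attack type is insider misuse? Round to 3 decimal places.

0.040

For each hypothesis, the unnormalized posterior weight is prior × product of the log feature likelihoods:
  insider misuse: 0.465 × 0.12 × 0.23 = 0.012834
  DNS tunneling: 0.535 × 0.73 × 0.78 = 0.30463
Marginal likelihood of the evidence = 0.31746.
P(insider misuse | evidence) = 0.012834 / 0.31746 ≈ 0.040.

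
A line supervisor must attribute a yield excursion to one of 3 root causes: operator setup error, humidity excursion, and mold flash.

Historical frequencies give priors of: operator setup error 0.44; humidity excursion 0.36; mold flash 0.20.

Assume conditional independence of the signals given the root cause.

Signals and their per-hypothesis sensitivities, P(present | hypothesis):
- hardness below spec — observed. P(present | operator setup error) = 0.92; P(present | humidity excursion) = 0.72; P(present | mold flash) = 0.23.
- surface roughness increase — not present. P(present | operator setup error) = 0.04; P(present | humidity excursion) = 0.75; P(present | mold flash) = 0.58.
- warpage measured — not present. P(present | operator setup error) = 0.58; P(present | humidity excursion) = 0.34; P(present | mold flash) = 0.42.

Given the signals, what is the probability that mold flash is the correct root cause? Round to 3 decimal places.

Multiply each prior by the joint likelihood of the signal pattern (using 1 − P(present | H) for each absent signal):
  operator setup error: 0.44 × 0.92 × (1 − 0.04) × (1 − 0.58) = 0.16322
  humidity excursion: 0.36 × 0.72 × (1 − 0.75) × (1 − 0.34) = 0.042768
  mold flash: 0.20 × 0.23 × (1 − 0.58) × (1 − 0.42) = 0.011206
Marginal likelihood of the evidence = 0.21719.
P(mold flash | evidence) = 0.011206 / 0.21719 ≈ 0.052.

0.052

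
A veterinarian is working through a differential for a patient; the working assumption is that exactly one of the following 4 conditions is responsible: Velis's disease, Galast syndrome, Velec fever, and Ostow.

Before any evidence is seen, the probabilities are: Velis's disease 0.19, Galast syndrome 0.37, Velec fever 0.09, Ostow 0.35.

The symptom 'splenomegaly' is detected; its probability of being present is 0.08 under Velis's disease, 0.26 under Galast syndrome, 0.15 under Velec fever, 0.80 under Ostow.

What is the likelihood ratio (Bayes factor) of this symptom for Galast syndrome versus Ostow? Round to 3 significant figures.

0.325

The Bayes factor is the ratio of the two likelihoods.
  Galast syndrome: 0.26
  Ostow: 0.8
Bayes factor = 0.26 / 0.8 ≈ 0.325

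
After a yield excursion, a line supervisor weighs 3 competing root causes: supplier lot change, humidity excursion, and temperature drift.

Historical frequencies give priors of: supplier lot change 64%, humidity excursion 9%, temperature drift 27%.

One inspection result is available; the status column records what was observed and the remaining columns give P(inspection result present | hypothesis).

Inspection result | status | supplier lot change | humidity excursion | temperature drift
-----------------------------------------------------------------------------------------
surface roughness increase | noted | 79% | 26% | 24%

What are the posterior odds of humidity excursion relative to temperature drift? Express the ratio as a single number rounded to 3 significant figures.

The normalizing constant cancels in an odds ratio, so compute prior × likelihood for the two hypotheses only:
  humidity excursion: 0.09 × 0.26 = 0.0234
  temperature drift: 0.27 × 0.24 = 0.0648
Odds(humidity excursion : temperature drift) = 0.0234 / 0.0648 ≈ 0.361.

0.361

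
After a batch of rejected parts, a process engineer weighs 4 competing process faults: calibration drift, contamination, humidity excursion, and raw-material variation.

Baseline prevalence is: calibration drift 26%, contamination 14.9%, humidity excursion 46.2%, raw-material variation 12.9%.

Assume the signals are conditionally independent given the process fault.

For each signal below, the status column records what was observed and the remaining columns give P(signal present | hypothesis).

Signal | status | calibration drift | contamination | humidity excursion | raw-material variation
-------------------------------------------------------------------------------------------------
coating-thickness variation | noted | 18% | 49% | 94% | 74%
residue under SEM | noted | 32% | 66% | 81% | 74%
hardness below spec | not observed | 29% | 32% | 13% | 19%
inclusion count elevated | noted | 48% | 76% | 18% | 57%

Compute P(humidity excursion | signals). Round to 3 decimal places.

0.468

Multiply each prior by the joint likelihood of the signal pattern (using 1 − P(present | H) for each absent signal):
  calibration drift: 0.260 × 0.18 × 0.32 × (1 − 0.29) × 0.48 = 0.0051038
  contamination: 0.149 × 0.49 × 0.66 × (1 − 0.32) × 0.76 = 0.024903
  humidity excursion: 0.462 × 0.94 × 0.81 × (1 − 0.13) × 0.18 = 0.055087
  raw-material variation: 0.129 × 0.74 × 0.74 × (1 − 0.19) × 0.57 = 0.032615
The unnormalized weights sum to 0.11771.
P(humidity excursion | evidence) = 0.055087 / 0.11771 ≈ 0.468.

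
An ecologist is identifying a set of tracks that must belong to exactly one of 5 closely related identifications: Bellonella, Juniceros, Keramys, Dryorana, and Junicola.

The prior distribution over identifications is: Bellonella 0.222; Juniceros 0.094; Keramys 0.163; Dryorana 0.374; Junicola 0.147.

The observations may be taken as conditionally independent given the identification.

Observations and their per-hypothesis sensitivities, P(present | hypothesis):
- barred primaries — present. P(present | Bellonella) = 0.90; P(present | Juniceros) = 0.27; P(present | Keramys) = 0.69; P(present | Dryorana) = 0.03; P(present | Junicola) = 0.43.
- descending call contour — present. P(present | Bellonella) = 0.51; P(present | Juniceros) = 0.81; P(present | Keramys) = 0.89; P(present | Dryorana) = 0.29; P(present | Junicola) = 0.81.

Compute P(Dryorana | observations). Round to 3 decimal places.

Multiply each prior by the joint likelihood of the evidence pattern:
  Bellonella: 0.222 × 0.90 × 0.51 = 0.1019
  Juniceros: 0.094 × 0.27 × 0.81 = 0.020558
  Keramys: 0.163 × 0.69 × 0.89 = 0.1001
  Dryorana: 0.374 × 0.03 × 0.29 = 0.0032538
  Junicola: 0.147 × 0.43 × 0.81 = 0.0512
The unnormalized weights sum to 0.27701.
P(Dryorana | evidence) = 0.0032538 / 0.27701 ≈ 0.012.

0.012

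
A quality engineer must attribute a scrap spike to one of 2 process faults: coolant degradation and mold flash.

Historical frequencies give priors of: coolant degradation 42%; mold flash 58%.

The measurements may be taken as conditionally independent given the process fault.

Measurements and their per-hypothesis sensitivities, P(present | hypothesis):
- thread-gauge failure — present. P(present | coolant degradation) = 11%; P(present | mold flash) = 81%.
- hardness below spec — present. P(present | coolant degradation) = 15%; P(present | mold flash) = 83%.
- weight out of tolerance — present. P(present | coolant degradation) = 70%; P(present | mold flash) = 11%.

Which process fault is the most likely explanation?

mold flash

For each hypothesis, the unnormalized posterior weight is prior × product of the measurement likelihoods:
  coolant degradation: 0.42 × 0.11 × 0.15 × 0.70 = 0.004851
  mold flash: 0.58 × 0.81 × 0.83 × 0.11 = 0.042893
Marginal likelihood of the evidence = 0.047744.
P(coolant degradation | evidence) ≈ 0.004851 / 0.047744 ≈ 0.102
P(mold flash | evidence) ≈ 0.042893 / 0.047744 ≈ 0.898
The largest is 0.898, so mold flash is most probable.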